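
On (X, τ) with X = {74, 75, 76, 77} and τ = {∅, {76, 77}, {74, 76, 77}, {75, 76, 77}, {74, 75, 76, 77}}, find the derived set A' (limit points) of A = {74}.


A' = ∅

For each x ∈ X, list the open sets U ∈ τ with x ∈ U, then check whether U ∩ (A ∖ {x}) ≠ ∅ for every such U.
  x = 74: open {74, 76, 77} ∋ x has {74, 76, 77} ∩ (A ∖ {74}) = ∅, so x is NOT a limit point.
  x = 75: open {75, 76, 77} ∋ x has {75, 76, 77} ∩ (A ∖ {75}) = ∅, so x is NOT a limit point.
  x = 76: open {76, 77} ∋ x has {76, 77} ∩ (A ∖ {76}) = ∅, so x is NOT a limit point.
  x = 77: open {76, 77} ∋ x has {76, 77} ∩ (A ∖ {77}) = ∅, so x is NOT a limit point.
Collecting: A' = ∅.


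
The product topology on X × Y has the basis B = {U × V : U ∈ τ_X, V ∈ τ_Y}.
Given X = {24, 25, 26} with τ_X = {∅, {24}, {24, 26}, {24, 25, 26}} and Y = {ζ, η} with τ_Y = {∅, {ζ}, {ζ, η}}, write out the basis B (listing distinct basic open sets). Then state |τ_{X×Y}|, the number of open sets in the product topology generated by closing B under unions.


Basis B = {∅ × ∅, {24} × {ζ}, {24} × {ζ, η}, {24, 26} × {ζ}, {24, 25, 26} × {ζ}, {24, 26} × {ζ, η}, {24, 25, 26} × {ζ, η}}; |τ_{X×Y}| = 10.

Enumerate products U × V with U ∈ τ_X, V ∈ τ_Y (deduplicated):
  ∅ × ∅ = {} (∅)
  {24} × {ζ} = {(24,ζ)}
  {24} × {ζ, η} = {(24,ζ), (24,η)}
  {24, 26} × {ζ} = {(24,ζ), (26,ζ)}
  {24, 25, 26} × {ζ} = {(24,ζ), (25,ζ), (26,ζ)}
  {24, 26} × {ζ, η} = {(24,ζ), (24,η), (26,ζ), (26,η)}
  {24, 25, 26} × {ζ, η} = {(24,ζ), (24,η), (25,ζ), (25,η), (26,ζ), (26,η)}
These 7 distinct sets form the basis B.
Close under arbitrary unions to get τ_{X×Y}; counting gives |τ_{X×Y}| = 10.


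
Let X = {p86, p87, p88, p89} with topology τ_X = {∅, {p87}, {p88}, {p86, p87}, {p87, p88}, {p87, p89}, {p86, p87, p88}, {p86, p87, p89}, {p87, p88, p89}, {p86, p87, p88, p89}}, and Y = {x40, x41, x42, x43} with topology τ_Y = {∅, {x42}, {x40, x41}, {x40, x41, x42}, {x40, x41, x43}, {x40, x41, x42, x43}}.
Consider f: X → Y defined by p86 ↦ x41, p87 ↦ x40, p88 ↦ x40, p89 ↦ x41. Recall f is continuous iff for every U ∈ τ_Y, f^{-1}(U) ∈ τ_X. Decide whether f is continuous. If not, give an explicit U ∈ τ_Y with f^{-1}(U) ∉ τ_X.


f IS continuous.

Compute f^{-1}(U) for each U ∈ τ_Y:
  U = ∅: f^{-1}(U) = ∅ ∈ τ_X ✓.
  U = {x42}: f^{-1}(U) = ∅ ∈ τ_X ✓.
  U = {x40, x41}: f^{-1}(U) = {p86, p87, p88, p89} ∈ τ_X ✓.
  U = {x40, x41, x42}: f^{-1}(U) = {p86, p87, p88, p89} ∈ τ_X ✓.
  U = {x40, x41, x43}: f^{-1}(U) = {p86, p87, p88, p89} ∈ τ_X ✓.
  U = {x40, x41, x42, x43}: f^{-1}(U) = {p86, p87, p88, p89} ∈ τ_X ✓.
Every preimage lies in τ_X, so f IS continuous.


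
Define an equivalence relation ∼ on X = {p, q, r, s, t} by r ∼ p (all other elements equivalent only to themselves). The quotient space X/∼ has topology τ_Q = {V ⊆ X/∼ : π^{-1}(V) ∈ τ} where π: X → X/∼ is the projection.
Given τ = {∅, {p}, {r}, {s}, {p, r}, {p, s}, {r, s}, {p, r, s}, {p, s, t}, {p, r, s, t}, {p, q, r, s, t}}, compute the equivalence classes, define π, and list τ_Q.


X/∼ = {[p=r], [q], [s], [t]}; |τ_Q| = 6.

Equivalence classes: [p=r], [q], [s], [t].
Quotient map π: X → X/∼ sends p ↦ [p=r], q ↦ [q], r ↦ [p=r], s ↦ [s], t ↦ [t].
For each subset V ⊆ X/∼, compute π^{-1}(V) ⊆ X and check whether π^{-1}(V) ∈ τ. V is open in τ_Q iff π^{-1}(V) ∈ τ.
  V = {}: π^{-1}(V) = ∅ ∈ τ ✓.
  V = {[p=r]}: π^{-1}(V) = {p, r} ∈ τ ✓.
  V = {[q]}: π^{-1}(V) = {q} ∉ τ ✗.
  V = {[p=r], [q]}: π^{-1}(V) = {p, q, r} ∉ τ ✗.
  V = {[s]}: π^{-1}(V) = {s} ∈ τ ✓.
  V = {[p=r], [s]}: π^{-1}(V) = {p, r, s} ∈ τ ✓.
  V = {[q], [s]}: π^{-1}(V) = {q, s} ∉ τ ✗.
  V = {[p=r], [q], [s]}: π^{-1}(V) = {p, q, r, s} ∉ τ ✗.
  V = {[t]}: π^{-1}(V) = {t} ∉ τ ✗.
  V = {[p=r], [t]}: π^{-1}(V) = {p, r, t} ∉ τ ✗.
  V = {[q], [t]}: π^{-1}(V) = {q, t} ∉ τ ✗.
  V = {[p=r], [q], [t]}: π^{-1}(V) = {p, q, r, t} ∉ τ ✗.
  V = {[s], [t]}: π^{-1}(V) = {s, t} ∉ τ ✗.
  V = {[p=r], [s], [t]}: π^{-1}(V) = {p, r, s, t} ∈ τ ✓.
  V = {[q], [s], [t]}: π^{-1}(V) = {q, s, t} ∉ τ ✗.
  V = {[p=r], [q], [s], [t]}: π^{-1}(V) = {p, q, r, s, t} ∈ τ ✓.
Open sets in the quotient: τ_Q = {{}, {[p=r]}, {[s]}, {[p=r], [s]}, {[p=r], [s], [t]}, {[p=r], [q], [s], [t]}} (6 elements).


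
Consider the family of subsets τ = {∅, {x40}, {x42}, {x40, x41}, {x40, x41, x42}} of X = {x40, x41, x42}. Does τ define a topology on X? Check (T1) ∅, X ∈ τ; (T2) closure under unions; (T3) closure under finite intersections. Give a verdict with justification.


τ is NOT a topology on X.

Axiom (T1): ∅ ∈ τ? Yes; X ∈ τ? Yes.
Axiom (T2/T3): check pairwise unions and intersections of members of τ.
Counterexample for (T2): {x40} ∪ {x42} = {x40, x42} ∉ τ. Therefore τ is NOT a topology.


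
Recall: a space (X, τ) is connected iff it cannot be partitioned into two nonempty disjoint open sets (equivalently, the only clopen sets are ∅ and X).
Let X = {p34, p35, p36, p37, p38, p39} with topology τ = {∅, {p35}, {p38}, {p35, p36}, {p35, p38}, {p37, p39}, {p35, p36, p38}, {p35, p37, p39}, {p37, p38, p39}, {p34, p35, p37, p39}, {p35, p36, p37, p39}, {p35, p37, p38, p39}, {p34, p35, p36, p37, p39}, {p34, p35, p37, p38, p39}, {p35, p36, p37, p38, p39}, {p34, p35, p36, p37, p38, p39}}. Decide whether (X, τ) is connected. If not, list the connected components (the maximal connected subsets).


(X, τ) is disconnected; components = [{p38}, {p34, p35, p36, p37, p39}].

Find clopen sets (U ∈ τ with X ∖ U ∈ τ):
  U = ∅, X ∖ U = {p34, p35, p36, p37, p38, p39} — both open, so U is clopen.
  U = {p38}, X ∖ U = {p34, p35, p36, p37, p39} — both open, so U is clopen.
  U = {p34, p35, p36, p37, p39}, X ∖ U = {p38} — both open, so U is clopen.
  U = {p34, p35, p36, p37, p38, p39}, X ∖ U = ∅ — both open, so U is clopen.
Nontrivial clopen(s) exist: e.g. {p34, p35, p36, p37, p39}. So (X, τ) is disconnected.
Compute connected components by grouping points that agree on all clopens:
  component: {p38}
  component: {p34, p35, p36, p37, p39}


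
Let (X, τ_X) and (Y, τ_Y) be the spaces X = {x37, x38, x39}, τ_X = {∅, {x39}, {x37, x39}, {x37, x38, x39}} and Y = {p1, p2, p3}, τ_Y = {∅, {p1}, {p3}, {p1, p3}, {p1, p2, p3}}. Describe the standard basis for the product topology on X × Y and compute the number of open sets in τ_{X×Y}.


Basis B = {∅ × ∅, {x39} × {p1}, {x39} × {p3}, {x37, x39} × {p1}, {x37, x39} × {p3}, {x39} × {p1, p3}, {x37, x38, x39} × {p1}, {x37, x38, x39} × {p3}, {x39} × {p1, p2, p3}, {x37, x39} × {p1, p3}, {x37, x39} × {p1, p2, p3}, {x37, x38, x39} × {p1, p3}, {x37, x38, x39} × {p1, p2, p3}}; |τ_{X×Y}| = 30.

Enumerate products U × V with U ∈ τ_X, V ∈ τ_Y (deduplicated):
  ∅ × ∅ = {} (∅)
  {x39} × {p1} = {(x39,p1)}
  {x39} × {p3} = {(x39,p3)}
  {x37, x39} × {p1} = {(x37,p1), (x39,p1)}
  {x37, x39} × {p3} = {(x37,p3), (x39,p3)}
  {x39} × {p1, p3} = {(x39,p1), (x39,p3)}
  {x37, x38, x39} × {p1} = {(x37,p1), (x38,p1), (x39,p1)}
  {x37, x38, x39} × {p3} = {(x37,p3), (x38,p3), (x39,p3)}
  {x39} × {p1, p2, p3} = {(x39,p1), (x39,p2), (x39,p3)}
  {x37, x39} × {p1, p3} = {(x37,p1), (x37,p3), (x39,p1), (x39,p3)}
  {x37, x39} × {p1, p2, p3} = {(x37,p1), (x37,p2), (x37,p3), (x39,p1), (x39,p2), (x39,p3)}
  {x37, x38, x39} × {p1, p3} = {(x37,p1), (x37,p3), (x38,p1), (x38,p3), (x39,p1), (x39,p3)}
  {x37, x38, x39} × {p1, p2, p3} = {(x37,p1), (x37,p2), (x37,p3), (x38,p1), (x38,p2), (x38,p3), (x39,p1), (x39,p2), (x39,p3)}
These 13 distinct sets form the basis B.
Close under arbitrary unions to get τ_{X×Y}; counting gives |τ_{X×Y}| = 30.


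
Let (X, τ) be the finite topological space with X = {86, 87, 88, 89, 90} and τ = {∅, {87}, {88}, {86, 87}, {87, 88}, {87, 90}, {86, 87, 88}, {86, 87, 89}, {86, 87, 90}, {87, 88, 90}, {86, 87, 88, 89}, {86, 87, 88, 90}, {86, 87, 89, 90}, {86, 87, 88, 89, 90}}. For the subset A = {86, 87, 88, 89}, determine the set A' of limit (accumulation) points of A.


A' = {86, 89, 90}

For each x ∈ X, list the open sets U ∈ τ with x ∈ U, then check whether U ∩ (A ∖ {x}) ≠ ∅ for every such U.
  x = 86: opens ∋ x are {86, 87}, {86, 87, 88}, {86, 87, 89}, {86, 87, 90}, {86, 87, 88, 89}, {86, 87, 88, 90}, {86, 87, 89, 90}, {86, 87, 88, 89, 90}; each meets A ∖ {86}, so x IS a limit point.
  x = 87: open {87} ∋ x has {87} ∩ (A ∖ {87}) = ∅, so x is NOT a limit point.
  x = 88: open {88} ∋ x has {88} ∩ (A ∖ {88}) = ∅, so x is NOT a limit point.
  x = 89: opens ∋ x are {86, 87, 89}, {86, 87, 88, 89}, {86, 87, 89, 90}, {86, 87, 88, 89, 90}; each meets A ∖ {89}, so x IS a limit point.
  x = 90: opens ∋ x are {87, 90}, {86, 87, 90}, {87, 88, 90}, {86, 87, 88, 90}, {86, 87, 89, 90}, {86, 87, 88, 89, 90}; each meets A ∖ {90}, so x IS a limit point.
Collecting: A' = {86, 89, 90}.


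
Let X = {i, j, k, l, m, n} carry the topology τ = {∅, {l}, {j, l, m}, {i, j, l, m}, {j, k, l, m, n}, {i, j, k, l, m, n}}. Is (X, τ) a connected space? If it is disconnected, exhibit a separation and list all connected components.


(X, τ) is connected.

Find clopen sets (U ∈ τ with X ∖ U ∈ τ):
  U = ∅, X ∖ U = {i, j, k, l, m, n} — both open, so U is clopen.
  U = {i, j, k, l, m, n}, X ∖ U = ∅ — both open, so U is clopen.
Only trivial clopens (∅ and X) exist, so (X, τ) is connected.
Compute connected components by grouping points that agree on all clopens:
  component: {i, j, k, l, m, n}


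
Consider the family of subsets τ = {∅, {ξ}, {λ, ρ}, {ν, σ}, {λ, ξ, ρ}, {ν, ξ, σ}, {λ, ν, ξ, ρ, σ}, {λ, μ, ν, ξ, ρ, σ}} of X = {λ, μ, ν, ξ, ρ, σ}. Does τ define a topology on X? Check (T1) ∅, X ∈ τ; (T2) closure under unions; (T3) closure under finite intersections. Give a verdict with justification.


τ is NOT a topology on X.

Axiom (T1): ∅ ∈ τ? Yes; X ∈ τ? Yes.
Axiom (T2/T3): check pairwise unions and intersections of members of τ.
Counterexample for (T2): {λ, ρ} ∪ {ν, σ} = {λ, ν, ρ, σ} ∉ τ. Therefore τ is NOT a topology.


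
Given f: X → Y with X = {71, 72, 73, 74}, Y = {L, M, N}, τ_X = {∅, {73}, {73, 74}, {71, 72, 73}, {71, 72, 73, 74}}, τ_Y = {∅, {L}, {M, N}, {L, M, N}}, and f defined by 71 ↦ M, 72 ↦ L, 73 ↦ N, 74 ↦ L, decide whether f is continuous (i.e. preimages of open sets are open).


f is NOT continuous.

Compute f^{-1}(U) for each U ∈ τ_Y:
  U = ∅: f^{-1}(U) = ∅ ∈ τ_X ✓.
  U = {L}: f^{-1}(U) = {72, 74} ∉ τ_X ✗.
  U = {M, N}: f^{-1}(U) = {71, 73} ∉ τ_X ✗.
  U = {L, M, N}: f^{-1}(U) = {71, 72, 73, 74} ∈ τ_X ✓.
Found U = {L} with f^{-1}(U) = {72, 74} not in τ_X. Therefore f is NOT continuous.


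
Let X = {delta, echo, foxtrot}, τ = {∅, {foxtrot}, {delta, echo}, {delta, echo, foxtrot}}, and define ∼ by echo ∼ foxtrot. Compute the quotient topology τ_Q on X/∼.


X/∼ = {[delta], [echo=foxtrot]}; |τ_Q| = 2.

Equivalence classes: [delta], [echo=foxtrot].
Quotient map π: X → X/∼ sends delta ↦ [delta], echo ↦ [echo=foxtrot], foxtrot ↦ [echo=foxtrot].
For each subset V ⊆ X/∼, compute π^{-1}(V) ⊆ X and check whether π^{-1}(V) ∈ τ. V is open in τ_Q iff π^{-1}(V) ∈ τ.
  V = {}: π^{-1}(V) = ∅ ∈ τ ✓.
  V = {[delta]}: π^{-1}(V) = {delta} ∉ τ ✗.
  V = {[echo=foxtrot]}: π^{-1}(V) = {echo, foxtrot} ∉ τ ✗.
  V = {[delta], [echo=foxtrot]}: π^{-1}(V) = {delta, echo, foxtrot} ∈ τ ✓.
Open sets in the quotient: τ_Q = {{}, {[delta], [echo=foxtrot]}} (2 elements).


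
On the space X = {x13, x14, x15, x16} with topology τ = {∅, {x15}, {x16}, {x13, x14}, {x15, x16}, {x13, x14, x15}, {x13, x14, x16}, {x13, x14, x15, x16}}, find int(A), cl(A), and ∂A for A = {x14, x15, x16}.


int(A) = {x15, x16}, cl(A) = {x13, x14, x15, x16}, ∂A = {x13, x14}.

Closed sets in (X, τ) are complements of opens:
  closed(X, τ) = {∅, {x15}, {x16}, {x13, x14}, {x15, x16}, {x13, x14, x15}, {x13, x14, x16}, {x13, x14, x15, x16}}.
int(A) = ⋃ {U ∈ τ : U ⊆ A}. Opens contained in A: ∅, {x15}, {x16}, {x15, x16}.
Taking the union of these: int(A) = {x15, x16}.
cl(A) = ⋂ {C closed : A ⊆ C}. Closed sets containing A: {x13, x14, x15, x16}.
Intersecting these: cl(A) = {x13, x14, x15, x16}.
∂A = cl(A) ∖ int(A) = {x13, x14, x15, x16} ∖ {x15, x16} = {x13, x14}.


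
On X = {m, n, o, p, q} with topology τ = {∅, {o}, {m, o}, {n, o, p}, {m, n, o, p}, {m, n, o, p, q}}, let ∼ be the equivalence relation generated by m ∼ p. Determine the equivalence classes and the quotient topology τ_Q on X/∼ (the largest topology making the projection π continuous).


X/∼ = {[m=p], [n], [o], [q]}; |τ_Q| = 4.

Equivalence classes: [m=p], [n], [o], [q].
Quotient map π: X → X/∼ sends m ↦ [m=p], n ↦ [n], o ↦ [o], p ↦ [m=p], q ↦ [q].
For each subset V ⊆ X/∼, compute π^{-1}(V) ⊆ X and check whether π^{-1}(V) ∈ τ. V is open in τ_Q iff π^{-1}(V) ∈ τ.
  V = {}: π^{-1}(V) = ∅ ∈ τ ✓.
  V = {[m=p]}: π^{-1}(V) = {m, p} ∉ τ ✗.
  V = {[n]}: π^{-1}(V) = {n} ∉ τ ✗.
  V = {[m=p], [n]}: π^{-1}(V) = {m, n, p} ∉ τ ✗.
  V = {[o]}: π^{-1}(V) = {o} ∈ τ ✓.
  V = {[m=p], [o]}: π^{-1}(V) = {m, o, p} ∉ τ ✗.
  V = {[n], [o]}: π^{-1}(V) = {n, o} ∉ τ ✗.
  V = {[m=p], [n], [o]}: π^{-1}(V) = {m, n, o, p} ∈ τ ✓.
  V = {[q]}: π^{-1}(V) = {q} ∉ τ ✗.
  V = {[m=p], [q]}: π^{-1}(V) = {m, p, q} ∉ τ ✗.
  V = {[n], [q]}: π^{-1}(V) = {n, q} ∉ τ ✗.
  V = {[m=p], [n], [q]}: π^{-1}(V) = {m, n, p, q} ∉ τ ✗.
  V = {[o], [q]}: π^{-1}(V) = {o, q} ∉ τ ✗.
  V = {[m=p], [o], [q]}: π^{-1}(V) = {m, o, p, q} ∉ τ ✗.
  V = {[n], [o], [q]}: π^{-1}(V) = {n, o, q} ∉ τ ✗.
  V = {[m=p], [n], [o], [q]}: π^{-1}(V) = {m, n, o, p, q} ∈ τ ✓.
Open sets in the quotient: τ_Q = {{}, {[o]}, {[m=p], [n], [o]}, {[m=p], [n], [o], [q]}} (4 elements).


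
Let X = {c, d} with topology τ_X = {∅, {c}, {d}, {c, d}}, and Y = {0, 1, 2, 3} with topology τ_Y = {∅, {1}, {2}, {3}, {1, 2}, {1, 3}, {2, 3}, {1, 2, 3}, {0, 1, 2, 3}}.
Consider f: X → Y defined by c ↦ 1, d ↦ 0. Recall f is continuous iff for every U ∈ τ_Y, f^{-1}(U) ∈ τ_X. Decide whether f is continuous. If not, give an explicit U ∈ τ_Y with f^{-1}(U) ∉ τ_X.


f IS continuous.

Compute f^{-1}(U) for each U ∈ τ_Y:
  U = ∅: f^{-1}(U) = ∅ ∈ τ_X ✓.
  U = {1}: f^{-1}(U) = {c} ∈ τ_X ✓.
  U = {2}: f^{-1}(U) = ∅ ∈ τ_X ✓.
  U = {3}: f^{-1}(U) = ∅ ∈ τ_X ✓.
  U = {1, 2}: f^{-1}(U) = {c} ∈ τ_X ✓.
  U = {1, 3}: f^{-1}(U) = {c} ∈ τ_X ✓.
  U = {2, 3}: f^{-1}(U) = ∅ ∈ τ_X ✓.
  U = {1, 2, 3}: f^{-1}(U) = {c} ∈ τ_X ✓.
  U = {0, 1, 2, 3}: f^{-1}(U) = {c, d} ∈ τ_X ✓.
Every preimage lies in τ_X, so f IS continuous.


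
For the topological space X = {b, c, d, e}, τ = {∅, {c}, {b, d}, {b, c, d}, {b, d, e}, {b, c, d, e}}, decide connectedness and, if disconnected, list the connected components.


(X, τ) is disconnected; components = [{c}, {b, d, e}].

Find clopen sets (U ∈ τ with X ∖ U ∈ τ):
  U = ∅, X ∖ U = {b, c, d, e} — both open, so U is clopen.
  U = {c}, X ∖ U = {b, d, e} — both open, so U is clopen.
  U = {b, d, e}, X ∖ U = {c} — both open, so U is clopen.
  U = {b, c, d, e}, X ∖ U = ∅ — both open, so U is clopen.
Nontrivial clopen(s) exist: e.g. {c}. So (X, τ) is disconnected.
Compute connected components by grouping points that agree on all clopens:
  component: {c}
  component: {b, d, e}


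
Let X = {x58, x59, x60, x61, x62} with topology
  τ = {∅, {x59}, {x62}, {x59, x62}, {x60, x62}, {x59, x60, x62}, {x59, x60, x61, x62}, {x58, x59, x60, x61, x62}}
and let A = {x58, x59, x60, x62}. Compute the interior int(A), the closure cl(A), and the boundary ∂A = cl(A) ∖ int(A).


int(A) = {x59, x60, x62}, cl(A) = {x58, x59, x60, x61, x62}, ∂A = {x58, x61}.

Closed sets in (X, τ) are complements of opens:
  closed(X, τ) = {∅, {x58}, {x58, x61}, {x58, x59, x61}, {x58, x60, x61}, {x58, x59, x60, x61}, {x58, x60, x61, x62}, {x58, x59, x60, x61, x62}}.
int(A) = ⋃ {U ∈ τ : U ⊆ A}. Opens contained in A: ∅, {x59}, {x62}, {x59, x62}, {x60, x62}, {x59, x60, x62}.
Taking the union of these: int(A) = {x59, x60, x62}.
cl(A) = ⋂ {C closed : A ⊆ C}. Closed sets containing A: {x58, x59, x60, x61, x62}.
Intersecting these: cl(A) = {x58, x59, x60, x61, x62}.
∂A = cl(A) ∖ int(A) = {x58, x59, x60, x61, x62} ∖ {x59, x60, x62} = {x58, x61}.


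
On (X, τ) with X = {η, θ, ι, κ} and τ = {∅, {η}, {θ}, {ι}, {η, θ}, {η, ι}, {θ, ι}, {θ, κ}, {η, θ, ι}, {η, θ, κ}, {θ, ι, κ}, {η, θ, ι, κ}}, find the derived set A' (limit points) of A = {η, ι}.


A' = ∅

For each x ∈ X, list the open sets U ∈ τ with x ∈ U, then check whether U ∩ (A ∖ {x}) ≠ ∅ for every such U.
  x = η: open {η} ∋ x has {η} ∩ (A ∖ {η}) = ∅, so x is NOT a limit point.
  x = θ: open {θ} ∋ x has {θ} ∩ (A ∖ {θ}) = ∅, so x is NOT a limit point.
  x = ι: open {ι} ∋ x has {ι} ∩ (A ∖ {ι}) = ∅, so x is NOT a limit point.
  x = κ: open {θ, κ} ∋ x has {θ, κ} ∩ (A ∖ {κ}) = ∅, so x is NOT a limit point.
Collecting: A' = ∅.


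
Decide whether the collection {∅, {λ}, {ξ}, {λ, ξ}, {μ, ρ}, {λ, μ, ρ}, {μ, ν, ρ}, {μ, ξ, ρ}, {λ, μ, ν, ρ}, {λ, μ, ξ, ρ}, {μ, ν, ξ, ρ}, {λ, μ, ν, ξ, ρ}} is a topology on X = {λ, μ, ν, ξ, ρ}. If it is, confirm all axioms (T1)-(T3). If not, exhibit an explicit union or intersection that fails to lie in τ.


τ IS a topology on X.

Axiom (T1): ∅ ∈ τ? Yes; X ∈ τ? Yes.
Axiom (T2/T3): check pairwise unions and intersections of members of τ.
All pairwise intersections and unions checked — each lies in τ. Therefore τ satisfies (T1), (T2), (T3): it IS a topology on X.


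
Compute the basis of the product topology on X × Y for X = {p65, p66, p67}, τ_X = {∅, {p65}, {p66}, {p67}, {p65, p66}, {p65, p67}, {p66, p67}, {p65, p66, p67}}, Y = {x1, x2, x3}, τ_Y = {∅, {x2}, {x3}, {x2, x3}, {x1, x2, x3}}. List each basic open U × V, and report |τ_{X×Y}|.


Basis B = {∅ × ∅, {p65} × {x2}, {p65} × {x3}, {p66} × {x2}, {p66} × {x3}, {p67} × {x2}, {p67} × {x3}, {p65} × {x2, x3}, {p65, p66} × {x2}, {p65, p67} × {x2}, {p65, p66} × {x3}, {p65, p67} × {x3}, {p66} × {x2, x3}, {p66, p67} × {x2}, {p66, p67} × {x3}, {p67} × {x2, x3}, {p65} × {x1, x2, x3}, {p65, p66, p67} × {x2}, {p65, p66, p67} × {x3}, {p66} × {x1, x2, x3}, {p67} × {x1, x2, x3}, {p65, p66} × {x2, x3}, {p65, p67} × {x2, x3}, {p66, p67} × {x2, x3}, {p65, p66} × {x1, x2, x3}, {p65, p67} × {x1, x2, x3}, {p65, p66, p67} × {x2, x3}, {p66, p67} × {x1, x2, x3}, {p65, p66, p67} × {x1, x2, x3}}; |τ_{X×Y}| = 125.

Enumerate products U × V with U ∈ τ_X, V ∈ τ_Y (deduplicated):
  ∅ × ∅ = {} (∅)
  {p65} × {x2} = {(p65,x2)}
  {p65} × {x3} = {(p65,x3)}
  {p66} × {x2} = {(p66,x2)}
  {p66} × {x3} = {(p66,x3)}
  {p67} × {x2} = {(p67,x2)}
  {p67} × {x3} = {(p67,x3)}
  {p65} × {x2, x3} = {(p65,x2), (p65,x3)}
  {p65, p66} × {x2} = {(p65,x2), (p66,x2)}
  {p65, p67} × {x2} = {(p65,x2), (p67,x2)}
  {p65, p66} × {x3} = {(p65,x3), (p66,x3)}
  {p65, p67} × {x3} = {(p65,x3), (p67,x3)}
  {p66} × {x2, x3} = {(p66,x2), (p66,x3)}
  {p66, p67} × {x2} = {(p66,x2), (p67,x2)}
  {p66, p67} × {x3} = {(p66,x3), (p67,x3)}
  {p67} × {x2, x3} = {(p67,x2), (p67,x3)}
  {p65} × {x1, x2, x3} = {(p65,x1), (p65,x2), (p65,x3)}
  {p65, p66, p67} × {x2} = {(p65,x2), (p66,x2), (p67,x2)}
  {p65, p66, p67} × {x3} = {(p65,x3), (p66,x3), (p67,x3)}
  {p66} × {x1, x2, x3} = {(p66,x1), (p66,x2), (p66,x3)}
  {p67} × {x1, x2, x3} = {(p67,x1), (p67,x2), (p67,x3)}
  {p65, p66} × {x2, x3} = {(p65,x2), (p65,x3), (p66,x2), (p66,x3)}
  {p65, p67} × {x2, x3} = {(p65,x2), (p65,x3), (p67,x2), (p67,x3)}
  {p66, p67} × {x2, x3} = {(p66,x2), (p66,x3), (p67,x2), (p67,x3)}
  {p65, p66} × {x1, x2, x3} = {(p65,x1), (p65,x2), (p65,x3), (p66,x1), (p66,x2), (p66,x3)}
  {p65, p67} × {x1, x2, x3} = {(p65,x1), (p65,x2), (p65,x3), (p67,x1), (p67,x2), (p67,x3)}
  {p65, p66, p67} × {x2, x3} = {(p65,x2), (p65,x3), (p66,x2), (p66,x3), (p67,x2), (p67,x3)}
  {p66, p67} × {x1, x2, x3} = {(p66,x1), (p66,x2), (p66,x3), (p67,x1), (p67,x2), (p67,x3)}
  {p65, p66, p67} × {x1, x2, x3} = {(p65,x1), (p65,x2), (p65,x3), (p66,x1), (p66,x2), (p66,x3), (p67,x1), (p67,x2), (p67,x3)}
These 29 distinct sets form the basis B.
Close under arbitrary unions to get τ_{X×Y}; counting gives |τ_{X×Y}| = 125.


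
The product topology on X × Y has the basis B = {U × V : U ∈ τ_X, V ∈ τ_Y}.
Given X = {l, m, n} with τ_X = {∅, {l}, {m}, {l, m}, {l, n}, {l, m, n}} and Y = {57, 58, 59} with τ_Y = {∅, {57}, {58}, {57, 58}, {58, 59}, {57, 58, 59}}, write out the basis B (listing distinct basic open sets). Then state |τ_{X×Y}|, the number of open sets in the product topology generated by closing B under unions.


Basis B = {∅ × ∅, {l} × {57}, {l} × {58}, {m} × {57}, {m} × {58}, {l} × {57, 58}, {l, m} × {57}, {l, n} × {57}, {l} × {58, 59}, {l, m} × {58}, {l, n} × {58}, {m} × {57, 58}, {m} × {58, 59}, {l} × {57, 58, 59}, {l, m, n} × {57}, {l, m, n} × {58}, {m} × {57, 58, 59}, {l, m} × {57, 58}, {l, n} × {57, 58}, {l, m} × {58, 59}, {l, n} × {58, 59}, {l, m} × {57, 58, 59}, {l, n} × {57, 58, 59}, {l, m, n} × {57, 58}, {l, m, n} × {58, 59}, {l, m, n} × {57, 58, 59}}; |τ_{X×Y}| = 108.

Enumerate products U × V with U ∈ τ_X, V ∈ τ_Y (deduplicated):
  ∅ × ∅ = {} (∅)
  {l} × {57} = {(l,57)}
  {l} × {58} = {(l,58)}
  {m} × {57} = {(m,57)}
  {m} × {58} = {(m,58)}
  {l} × {57, 58} = {(l,57), (l,58)}
  {l, m} × {57} = {(l,57), (m,57)}
  {l, n} × {57} = {(l,57), (n,57)}
  {l} × {58, 59} = {(l,58), (l,59)}
  {l, m} × {58} = {(l,58), (m,58)}
  {l, n} × {58} = {(l,58), (n,58)}
  {m} × {57, 58} = {(m,57), (m,58)}
  {m} × {58, 59} = {(m,58), (m,59)}
  {l} × {57, 58, 59} = {(l,57), (l,58), (l,59)}
  {l, m, n} × {57} = {(l,57), (m,57), (n,57)}
  {l, m, n} × {58} = {(l,58), (m,58), (n,58)}
  {m} × {57, 58, 59} = {(m,57), (m,58), (m,59)}
  {l, m} × {57, 58} = {(l,57), (l,58), (m,57), (m,58)}
  {l, n} × {57, 58} = {(l,57), (l,58), (n,57), (n,58)}
  {l, m} × {58, 59} = {(l,58), (l,59), (m,58), (m,59)}
  {l, n} × {58, 59} = {(l,58), (l,59), (n,58), (n,59)}
  {l, m} × {57, 58, 59} = {(l,57), (l,58), (l,59), (m,57), (m,58), (m,59)}
  {l, n} × {57, 58, 59} = {(l,57), (l,58), (l,59), (n,57), (n,58), (n,59)}
  {l, m, n} × {57, 58} = {(l,57), (l,58), (m,57), (m,58), (n,57), (n,58)}
  {l, m, n} × {58, 59} = {(l,58), (l,59), (m,58), (m,59), (n,58), (n,59)}
  {l, m, n} × {57, 58, 59} = {(l,57), (l,58), (l,59), (m,57), (m,58), (m,59), (n,57), (n,58), (n,59)}
These 26 distinct sets form the basis B.
Close under arbitrary unions to get τ_{X×Y}; counting gives |τ_{X×Y}| = 108.


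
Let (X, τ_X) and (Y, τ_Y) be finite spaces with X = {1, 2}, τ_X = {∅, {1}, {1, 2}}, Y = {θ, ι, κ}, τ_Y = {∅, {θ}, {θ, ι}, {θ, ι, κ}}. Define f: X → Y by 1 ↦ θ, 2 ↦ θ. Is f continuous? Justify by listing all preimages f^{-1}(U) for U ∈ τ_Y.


f IS continuous.

Compute f^{-1}(U) for each U ∈ τ_Y:
  U = ∅: f^{-1}(U) = ∅ ∈ τ_X ✓.
  U = {θ}: f^{-1}(U) = {1, 2} ∈ τ_X ✓.
  U = {θ, ι}: f^{-1}(U) = {1, 2} ∈ τ_X ✓.
  U = {θ, ι, κ}: f^{-1}(U) = {1, 2} ∈ τ_X ✓.
Every preimage lies in τ_X, so f IS continuous.


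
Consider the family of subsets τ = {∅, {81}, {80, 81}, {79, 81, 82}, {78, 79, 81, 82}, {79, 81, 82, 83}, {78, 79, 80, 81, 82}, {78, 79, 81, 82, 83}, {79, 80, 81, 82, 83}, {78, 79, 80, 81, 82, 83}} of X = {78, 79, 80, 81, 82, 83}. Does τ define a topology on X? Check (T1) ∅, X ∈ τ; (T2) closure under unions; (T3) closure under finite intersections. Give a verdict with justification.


τ is NOT a topology on X.

Axiom (T1): ∅ ∈ τ? Yes; X ∈ τ? Yes.
Axiom (T2/T3): check pairwise unions and intersections of members of τ.
Counterexample for (T2): {80, 81} ∪ {79, 81, 82} = {79, 80, 81, 82} ∉ τ. Therefore τ is NOT a topology.


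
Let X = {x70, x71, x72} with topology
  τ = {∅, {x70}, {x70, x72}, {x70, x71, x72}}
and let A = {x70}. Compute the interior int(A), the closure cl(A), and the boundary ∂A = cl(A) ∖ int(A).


int(A) = {x70}, cl(A) = {x70, x71, x72}, ∂A = {x71, x72}.

Closed sets in (X, τ) are complements of opens:
  closed(X, τ) = {∅, {x71}, {x71, x72}, {x70, x71, x72}}.
int(A) = ⋃ {U ∈ τ : U ⊆ A}. Opens contained in A: ∅, {x70}.
Taking the union of these: int(A) = {x70}.
cl(A) = ⋂ {C closed : A ⊆ C}. Closed sets containing A: {x70, x71, x72}.
Intersecting these: cl(A) = {x70, x71, x72}.
∂A = cl(A) ∖ int(A) = {x70, x71, x72} ∖ {x70} = {x71, x72}.


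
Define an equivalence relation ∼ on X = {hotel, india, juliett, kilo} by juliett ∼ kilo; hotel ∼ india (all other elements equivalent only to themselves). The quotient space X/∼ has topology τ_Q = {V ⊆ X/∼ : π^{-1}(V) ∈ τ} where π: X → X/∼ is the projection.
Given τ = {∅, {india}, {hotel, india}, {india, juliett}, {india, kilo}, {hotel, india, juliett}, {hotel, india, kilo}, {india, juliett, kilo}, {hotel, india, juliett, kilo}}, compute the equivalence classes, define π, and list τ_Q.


X/∼ = {[hotel=india], [juliett=kilo]}; |τ_Q| = 3.

Equivalence classes: [hotel=india], [juliett=kilo].
Quotient map π: X → X/∼ sends hotel ↦ [hotel=india], india ↦ [hotel=india], juliett ↦ [juliett=kilo], kilo ↦ [juliett=kilo].
For each subset V ⊆ X/∼, compute π^{-1}(V) ⊆ X and check whether π^{-1}(V) ∈ τ. V is open in τ_Q iff π^{-1}(V) ∈ τ.
  V = {}: π^{-1}(V) = ∅ ∈ τ ✓.
  V = {[hotel=india]}: π^{-1}(V) = {hotel, india} ∈ τ ✓.
  V = {[juliett=kilo]}: π^{-1}(V) = {juliett, kilo} ∉ τ ✗.
  V = {[hotel=india], [juliett=kilo]}: π^{-1}(V) = {hotel, india, juliett, kilo} ∈ τ ✓.
Open sets in the quotient: τ_Q = {{}, {[hotel=india]}, {[hotel=india], [juliett=kilo]}} (3 elements).


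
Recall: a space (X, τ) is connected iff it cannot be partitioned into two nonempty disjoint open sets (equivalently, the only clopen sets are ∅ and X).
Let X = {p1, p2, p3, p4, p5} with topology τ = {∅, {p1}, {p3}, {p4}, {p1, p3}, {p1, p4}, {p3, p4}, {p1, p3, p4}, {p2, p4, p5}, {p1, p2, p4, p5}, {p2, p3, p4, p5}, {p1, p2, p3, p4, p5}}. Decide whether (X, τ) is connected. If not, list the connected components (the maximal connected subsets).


(X, τ) is disconnected; components = [{p1}, {p3}, {p2, p4, p5}].

Find clopen sets (U ∈ τ with X ∖ U ∈ τ):
  U = ∅, X ∖ U = {p1, p2, p3, p4, p5} — both open, so U is clopen.
  U = {p1}, X ∖ U = {p2, p3, p4, p5} — both open, so U is clopen.
  U = {p3}, X ∖ U = {p1, p2, p4, p5} — both open, so U is clopen.
  U = {p1, p3}, X ∖ U = {p2, p4, p5} — both open, so U is clopen.
  U = {p2, p4, p5}, X ∖ U = {p1, p3} — both open, so U is clopen.
  U = {p1, p2, p4, p5}, X ∖ U = {p3} — both open, so U is clopen.
  U = {p2, p3, p4, p5}, X ∖ U = {p1} — both open, so U is clopen.
  U = {p1, p2, p3, p4, p5}, X ∖ U = ∅ — both open, so U is clopen.
Nontrivial clopen(s) exist: e.g. {p1, p3}. So (X, τ) is disconnected.
Compute connected components by grouping points that agree on all clopens:
  component: {p1}
  component: {p3}
  component: {p2, p4, p5}


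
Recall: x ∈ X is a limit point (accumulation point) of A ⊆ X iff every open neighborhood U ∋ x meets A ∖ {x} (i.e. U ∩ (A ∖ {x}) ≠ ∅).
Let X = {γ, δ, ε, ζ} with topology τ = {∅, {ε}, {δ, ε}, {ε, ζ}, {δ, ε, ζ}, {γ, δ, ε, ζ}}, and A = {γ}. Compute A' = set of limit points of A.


A' = ∅

For each x ∈ X, list the open sets U ∈ τ with x ∈ U, then check whether U ∩ (A ∖ {x}) ≠ ∅ for every such U.
  x = γ: open {γ, δ, ε, ζ} ∋ x has {γ, δ, ε, ζ} ∩ (A ∖ {γ}) = ∅, so x is NOT a limit point.
  x = δ: open {δ, ε} ∋ x has {δ, ε} ∩ (A ∖ {δ}) = ∅, so x is NOT a limit point.
  x = ε: open {ε} ∋ x has {ε} ∩ (A ∖ {ε}) = ∅, so x is NOT a limit point.
  x = ζ: open {ε, ζ} ∋ x has {ε, ζ} ∩ (A ∖ {ζ}) = ∅, so x is NOT a limit point.
Collecting: A' = ∅.


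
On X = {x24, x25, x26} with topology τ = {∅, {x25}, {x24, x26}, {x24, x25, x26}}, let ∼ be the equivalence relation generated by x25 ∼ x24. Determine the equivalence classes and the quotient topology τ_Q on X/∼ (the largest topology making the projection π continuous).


X/∼ = {[x24=x25], [x26]}; |τ_Q| = 2.

Equivalence classes: [x24=x25], [x26].
Quotient map π: X → X/∼ sends x24 ↦ [x24=x25], x25 ↦ [x24=x25], x26 ↦ [x26].
For each subset V ⊆ X/∼, compute π^{-1}(V) ⊆ X and check whether π^{-1}(V) ∈ τ. V is open in τ_Q iff π^{-1}(V) ∈ τ.
  V = {}: π^{-1}(V) = ∅ ∈ τ ✓.
  V = {[x24=x25]}: π^{-1}(V) = {x24, x25} ∉ τ ✗.
  V = {[x26]}: π^{-1}(V) = {x26} ∉ τ ✗.
  V = {[x24=x25], [x26]}: π^{-1}(V) = {x24, x25, x26} ∈ τ ✓.
Open sets in the quotient: τ_Q = {{}, {[x24=x25], [x26]}} (2 elements).


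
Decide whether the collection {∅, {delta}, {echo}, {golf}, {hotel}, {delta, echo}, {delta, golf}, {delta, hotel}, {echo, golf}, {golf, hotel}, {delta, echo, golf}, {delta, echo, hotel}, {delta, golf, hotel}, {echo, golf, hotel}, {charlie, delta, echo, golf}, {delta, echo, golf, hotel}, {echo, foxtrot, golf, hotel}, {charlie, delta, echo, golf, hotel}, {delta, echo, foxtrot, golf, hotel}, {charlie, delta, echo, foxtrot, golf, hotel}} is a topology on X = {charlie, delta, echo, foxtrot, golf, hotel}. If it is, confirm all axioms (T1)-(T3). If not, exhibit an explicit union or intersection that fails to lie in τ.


τ is NOT a topology on X.

Axiom (T1): ∅ ∈ τ? Yes; X ∈ τ? Yes.
Axiom (T2/T3): check pairwise unions and intersections of members of τ.
Counterexample for (T2): {echo} ∪ {hotel} = {echo, hotel} ∉ τ. Therefore τ is NOT a topology.


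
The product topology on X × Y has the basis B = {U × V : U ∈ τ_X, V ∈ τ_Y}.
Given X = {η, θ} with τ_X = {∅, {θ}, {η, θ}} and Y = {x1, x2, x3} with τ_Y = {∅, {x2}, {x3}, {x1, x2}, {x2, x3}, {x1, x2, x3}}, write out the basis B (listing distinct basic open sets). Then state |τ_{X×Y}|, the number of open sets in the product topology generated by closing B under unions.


Basis B = {∅ × ∅, {θ} × {x2}, {θ} × {x3}, {η, θ} × {x2}, {η, θ} × {x3}, {θ} × {x1, x2}, {θ} × {x2, x3}, {θ} × {x1, x2, x3}, {η, θ} × {x1, x2}, {η, θ} × {x2, x3}, {η, θ} × {x1, x2, x3}}; |τ_{X×Y}| = 18.

Enumerate products U × V with U ∈ τ_X, V ∈ τ_Y (deduplicated):
  ∅ × ∅ = {} (∅)
  {θ} × {x2} = {(θ,x2)}
  {θ} × {x3} = {(θ,x3)}
  {η, θ} × {x2} = {(η,x2), (θ,x2)}
  {η, θ} × {x3} = {(η,x3), (θ,x3)}
  {θ} × {x1, x2} = {(θ,x1), (θ,x2)}
  {θ} × {x2, x3} = {(θ,x2), (θ,x3)}
  {θ} × {x1, x2, x3} = {(θ,x1), (θ,x2), (θ,x3)}
  {η, θ} × {x1, x2} = {(η,x1), (η,x2), (θ,x1), (θ,x2)}
  {η, θ} × {x2, x3} = {(η,x2), (η,x3), (θ,x2), (θ,x3)}
  {η, θ} × {x1, x2, x3} = {(η,x1), (η,x2), (η,x3), (θ,x1), (θ,x2), (θ,x3)}
These 11 distinct sets form the basis B.
Close under arbitrary unions to get τ_{X×Y}; counting gives |τ_{X×Y}| = 18.


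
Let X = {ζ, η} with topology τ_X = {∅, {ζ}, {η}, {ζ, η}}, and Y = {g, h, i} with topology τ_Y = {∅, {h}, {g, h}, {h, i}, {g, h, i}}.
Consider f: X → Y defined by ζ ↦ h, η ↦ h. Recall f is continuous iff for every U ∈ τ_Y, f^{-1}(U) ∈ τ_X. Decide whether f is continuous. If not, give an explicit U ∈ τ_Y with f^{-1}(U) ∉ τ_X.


f IS continuous.

Compute f^{-1}(U) for each U ∈ τ_Y:
  U = ∅: f^{-1}(U) = ∅ ∈ τ_X ✓.
  U = {h}: f^{-1}(U) = {ζ, η} ∈ τ_X ✓.
  U = {g, h}: f^{-1}(U) = {ζ, η} ∈ τ_X ✓.
  U = {h, i}: f^{-1}(U) = {ζ, η} ∈ τ_X ✓.
  U = {g, h, i}: f^{-1}(U) = {ζ, η} ∈ τ_X ✓.
Every preimage lies in τ_X, so f IS continuous.


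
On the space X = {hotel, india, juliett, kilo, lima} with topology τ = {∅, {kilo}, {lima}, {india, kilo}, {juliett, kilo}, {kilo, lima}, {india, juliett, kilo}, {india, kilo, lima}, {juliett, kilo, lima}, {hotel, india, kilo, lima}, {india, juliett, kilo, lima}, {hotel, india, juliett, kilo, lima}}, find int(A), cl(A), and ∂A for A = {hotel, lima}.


int(A) = {lima}, cl(A) = {hotel, lima}, ∂A = {hotel}.

Closed sets in (X, τ) are complements of opens:
  closed(X, τ) = {∅, {hotel}, {juliett}, {hotel, india}, {hotel, juliett}, {hotel, lima}, {hotel, india, juliett}, {hotel, india, lima}, {hotel, juliett, lima}, {hotel, india, juliett, kilo}, {hotel, india, juliett, lima}, {hotel, india, juliett, kilo, lima}}.
int(A) = ⋃ {U ∈ τ : U ⊆ A}. Opens contained in A: ∅, {lima}.
Taking the union of these: int(A) = {lima}.
cl(A) = ⋂ {C closed : A ⊆ C}. Closed sets containing A: {hotel, lima}, {hotel, india, lima}, {hotel, juliett, lima}, {hotel, india, juliett, lima}, {hotel, india, juliett, kilo, lima}.
Intersecting these: cl(A) = {hotel, lima}.
∂A = cl(A) ∖ int(A) = {hotel, lima} ∖ {lima} = {hotel}.


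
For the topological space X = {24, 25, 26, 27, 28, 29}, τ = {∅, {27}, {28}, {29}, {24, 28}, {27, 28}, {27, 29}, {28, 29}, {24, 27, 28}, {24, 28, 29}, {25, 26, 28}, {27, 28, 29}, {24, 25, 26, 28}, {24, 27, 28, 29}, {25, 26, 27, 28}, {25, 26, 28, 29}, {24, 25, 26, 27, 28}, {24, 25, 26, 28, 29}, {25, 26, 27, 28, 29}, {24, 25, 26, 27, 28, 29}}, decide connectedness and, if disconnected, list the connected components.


(X, τ) is disconnected; components = [{27}, {29}, {24, 25, 26, 28}].

Find clopen sets (U ∈ τ with X ∖ U ∈ τ):
  U = ∅, X ∖ U = {24, 25, 26, 27, 28, 29} — both open, so U is clopen.
  U = {27}, X ∖ U = {24, 25, 26, 28, 29} — both open, so U is clopen.
  U = {29}, X ∖ U = {24, 25, 26, 27, 28} — both open, so U is clopen.
  U = {27, 29}, X ∖ U = {24, 25, 26, 28} — both open, so U is clopen.
  U = {24, 25, 26, 28}, X ∖ U = {27, 29} — both open, so U is clopen.
  U = {24, 25, 26, 27, 28}, X ∖ U = {29} — both open, so U is clopen.
  U = {24, 25, 26, 28, 29}, X ∖ U = {27} — both open, so U is clopen.
  U = {24, 25, 26, 27, 28, 29}, X ∖ U = ∅ — both open, so U is clopen.
Nontrivial clopen(s) exist: e.g. {24, 25, 26, 28, 29}. So (X, τ) is disconnected.
Compute connected components by grouping points that agree on all clopens:
  component: {27}
  component: {29}
  component: {24, 25, 26, 28}


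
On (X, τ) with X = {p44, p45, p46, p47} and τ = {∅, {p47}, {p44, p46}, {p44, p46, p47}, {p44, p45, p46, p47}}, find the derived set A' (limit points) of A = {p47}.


A' = {p45}

For each x ∈ X, list the open sets U ∈ τ with x ∈ U, then check whether U ∩ (A ∖ {x}) ≠ ∅ for every such U.
  x = p44: open {p44, p46} ∋ x has {p44, p46} ∩ (A ∖ {p44}) = ∅, so x is NOT a limit point.
  x = p45: opens ∋ x are {p44, p45, p46, p47}; each meets A ∖ {p45}, so x IS a limit point.
  x = p46: open {p44, p46} ∋ x has {p44, p46} ∩ (A ∖ {p46}) = ∅, so x is NOT a limit point.
  x = p47: open {p47} ∋ x has {p47} ∩ (A ∖ {p47}) = ∅, so x is NOT a limit point.
Collecting: A' = {p45}.


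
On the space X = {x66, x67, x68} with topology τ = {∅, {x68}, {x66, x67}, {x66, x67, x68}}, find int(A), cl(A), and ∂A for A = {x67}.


int(A) = ∅, cl(A) = {x66, x67}, ∂A = {x66, x67}.

Closed sets in (X, τ) are complements of opens:
  closed(X, τ) = {∅, {x68}, {x66, x67}, {x66, x67, x68}}.
int(A) = ⋃ {U ∈ τ : U ⊆ A}. Opens contained in A: ∅.
Taking the union of these: int(A) = ∅.
cl(A) = ⋂ {C closed : A ⊆ C}. Closed sets containing A: {x66, x67}, {x66, x67, x68}.
Intersecting these: cl(A) = {x66, x67}.
∂A = cl(A) ∖ int(A) = {x66, x67} ∖ ∅ = {x66, x67}.


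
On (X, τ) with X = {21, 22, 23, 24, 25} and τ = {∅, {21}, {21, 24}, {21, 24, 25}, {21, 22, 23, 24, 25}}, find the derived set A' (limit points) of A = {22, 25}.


A' = {22, 23}

For each x ∈ X, list the open sets U ∈ τ with x ∈ U, then check whether U ∩ (A ∖ {x}) ≠ ∅ for every such U.
  x = 21: open {21} ∋ x has {21} ∩ (A ∖ {21}) = ∅, so x is NOT a limit point.
  x = 22: opens ∋ x are {21, 22, 23, 24, 25}; each meets A ∖ {22}, so x IS a limit point.
  x = 23: opens ∋ x are {21, 22, 23, 24, 25}; each meets A ∖ {23}, so x IS a limit point.
  x = 24: open {21, 24} ∋ x has {21, 24} ∩ (A ∖ {24}) = ∅, so x is NOT a limit point.
  x = 25: open {21, 24, 25} ∋ x has {21, 24, 25} ∩ (A ∖ {25}) = ∅, so x is NOT a limit point.
Collecting: A' = {22, 23}.


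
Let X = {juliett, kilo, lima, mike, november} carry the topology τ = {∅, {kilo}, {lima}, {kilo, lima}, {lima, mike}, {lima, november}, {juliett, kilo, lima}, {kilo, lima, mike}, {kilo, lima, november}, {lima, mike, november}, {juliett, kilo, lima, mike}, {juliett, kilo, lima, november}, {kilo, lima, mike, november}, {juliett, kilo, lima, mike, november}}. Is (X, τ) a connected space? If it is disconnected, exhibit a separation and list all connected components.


(X, τ) is connected.

Find clopen sets (U ∈ τ with X ∖ U ∈ τ):
  U = ∅, X ∖ U = {juliett, kilo, lima, mike, november} — both open, so U is clopen.
  U = {juliett, kilo, lima, mike, november}, X ∖ U = ∅ — both open, so U is clopen.
Only trivial clopens (∅ and X) exist, so (X, τ) is connected.
Compute connected components by grouping points that agree on all clopens:
  component: {juliett, kilo, lima, mike, november}


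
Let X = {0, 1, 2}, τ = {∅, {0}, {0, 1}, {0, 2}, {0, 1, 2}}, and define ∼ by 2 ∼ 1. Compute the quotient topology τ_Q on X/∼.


X/∼ = {[0], [1=2]}; |τ_Q| = 3.

Equivalence classes: [0], [1=2].
Quotient map π: X → X/∼ sends 0 ↦ [0], 1 ↦ [1=2], 2 ↦ [1=2].
For each subset V ⊆ X/∼, compute π^{-1}(V) ⊆ X and check whether π^{-1}(V) ∈ τ. V is open in τ_Q iff π^{-1}(V) ∈ τ.
  V = {}: π^{-1}(V) = ∅ ∈ τ ✓.
  V = {[0]}: π^{-1}(V) = {0} ∈ τ ✓.
  V = {[1=2]}: π^{-1}(V) = {1, 2} ∉ τ ✗.
  V = {[0], [1=2]}: π^{-1}(V) = {0, 1, 2} ∈ τ ✓.
Open sets in the quotient: τ_Q = {{}, {[0]}, {[0], [1=2]}} (3 elements).


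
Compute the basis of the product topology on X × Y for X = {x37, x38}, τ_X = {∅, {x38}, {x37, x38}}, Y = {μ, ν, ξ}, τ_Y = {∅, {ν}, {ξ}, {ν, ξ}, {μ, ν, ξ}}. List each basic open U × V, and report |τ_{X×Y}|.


Basis B = {∅ × ∅, {x38} × {ν}, {x38} × {ξ}, {x37, x38} × {ν}, {x37, x38} × {ξ}, {x38} × {ν, ξ}, {x38} × {μ, ν, ξ}, {x37, x38} × {ν, ξ}, {x37, x38} × {μ, ν, ξ}}; |τ_{X×Y}| = 14.

Enumerate products U × V with U ∈ τ_X, V ∈ τ_Y (deduplicated):
  ∅ × ∅ = {} (∅)
  {x38} × {ν} = {(x38,ν)}
  {x38} × {ξ} = {(x38,ξ)}
  {x37, x38} × {ν} = {(x37,ν), (x38,ν)}
  {x37, x38} × {ξ} = {(x37,ξ), (x38,ξ)}
  {x38} × {ν, ξ} = {(x38,ν), (x38,ξ)}
  {x38} × {μ, ν, ξ} = {(x38,μ), (x38,ν), (x38,ξ)}
  {x37, x38} × {ν, ξ} = {(x37,ν), (x37,ξ), (x38,ν), (x38,ξ)}
  {x37, x38} × {μ, ν, ξ} = {(x37,μ), (x37,ν), (x37,ξ), (x38,μ), (x38,ν), (x38,ξ)}
These 9 distinct sets form the basis B.
Close under arbitrary unions to get τ_{X×Y}; counting gives |τ_{X×Y}| = 14.


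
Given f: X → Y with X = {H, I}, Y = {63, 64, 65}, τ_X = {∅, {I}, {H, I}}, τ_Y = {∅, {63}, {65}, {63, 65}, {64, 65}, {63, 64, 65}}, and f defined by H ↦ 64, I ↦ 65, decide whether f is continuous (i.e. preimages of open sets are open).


f IS continuous.

Compute f^{-1}(U) for each U ∈ τ_Y:
  U = ∅: f^{-1}(U) = ∅ ∈ τ_X ✓.
  U = {63}: f^{-1}(U) = ∅ ∈ τ_X ✓.
  U = {65}: f^{-1}(U) = {I} ∈ τ_X ✓.
  U = {63, 65}: f^{-1}(U) = {I} ∈ τ_X ✓.
  U = {64, 65}: f^{-1}(U) = {H, I} ∈ τ_X ✓.
  U = {63, 64, 65}: f^{-1}(U) = {H, I} ∈ τ_X ✓.
Every preimage lies in τ_X, so f IS continuous.


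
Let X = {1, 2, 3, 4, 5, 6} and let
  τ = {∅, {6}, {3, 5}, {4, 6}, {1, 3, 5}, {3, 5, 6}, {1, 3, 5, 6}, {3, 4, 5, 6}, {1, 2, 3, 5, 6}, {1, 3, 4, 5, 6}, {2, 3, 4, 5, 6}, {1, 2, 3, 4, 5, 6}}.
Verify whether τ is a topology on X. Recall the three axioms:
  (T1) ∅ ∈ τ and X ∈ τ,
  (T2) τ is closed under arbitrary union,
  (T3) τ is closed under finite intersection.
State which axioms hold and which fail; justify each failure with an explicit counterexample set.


τ is NOT a topology on X.

Axiom (T1): ∅ ∈ τ? Yes; X ∈ τ? Yes.
Axiom (T2/T3): check pairwise unions and intersections of members of τ.
Counterexample for (T3): {1, 2, 3, 5, 6} ∩ {2, 3, 4, 5, 6} = {2, 3, 5, 6} ∉ τ. Therefore τ is NOT a topology.
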